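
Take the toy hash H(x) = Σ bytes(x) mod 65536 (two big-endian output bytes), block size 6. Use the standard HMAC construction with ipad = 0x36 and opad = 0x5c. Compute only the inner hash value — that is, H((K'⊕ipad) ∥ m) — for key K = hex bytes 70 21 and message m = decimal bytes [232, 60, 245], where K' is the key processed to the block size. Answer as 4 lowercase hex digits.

Key hex bytes 70 21 is 2 bytes ≤ B = 6; zero-pad to 6 bytes: K' = 70 21 00 00 00 00.
K' ⊕ ipad = 46 17 36 36 36 36.
Inner input = 46 17 36 36 36 36 ∥ e8 3c f5.
Inner hash: sum = 70+23+54+54+54+54+232+60+245 = 846 → 03 4e.

034e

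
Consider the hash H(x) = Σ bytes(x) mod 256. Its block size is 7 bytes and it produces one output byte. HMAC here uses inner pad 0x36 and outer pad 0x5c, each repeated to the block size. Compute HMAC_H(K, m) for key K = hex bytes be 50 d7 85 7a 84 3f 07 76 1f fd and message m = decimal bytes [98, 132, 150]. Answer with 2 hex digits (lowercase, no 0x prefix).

7a

Key hex bytes be 50 d7 85 7a 84 3f 07 76 1f fd is 11 bytes > B = 7, so hash it first: H(key) = 40, then zero-pad to 7 bytes: K' = 40 00 00 00 00 00 00.
K' ⊕ ipad = 76 36 36 36 36 36 36.  K' ⊕ opad = 1c 5c 5c 5c 5c 5c 5c.
Inner input = (K'⊕ipad) ∥ m = 76 36 36 36 36 36 36 ∥ 62 84 96.
Inner hash: sum = 118+54+54+54+54+54+54+98+132+150 = 822; mod 256 = 54 → 36.
Outer input = (K'⊕opad) ∥ inner = 1c 5c 5c 5c 5c 5c 5c ∥ 36.
Outer hash (tag): sum = 28+92+92+92+92+92+92+54 = 634; mod 256 = 122 → 7a.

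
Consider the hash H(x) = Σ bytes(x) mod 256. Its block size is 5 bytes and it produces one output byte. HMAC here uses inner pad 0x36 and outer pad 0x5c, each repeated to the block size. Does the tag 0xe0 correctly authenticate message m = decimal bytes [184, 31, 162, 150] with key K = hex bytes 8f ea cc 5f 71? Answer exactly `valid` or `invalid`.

invalid

Key hex bytes 8f ea cc 5f 71 is exactly B = 5 bytes: K' = 8f ea cc 5f 71.
K' ⊕ ipad = b9 dc fa 69 47; K' ⊕ opad = d3 b6 90 03 2d.
Inner hash: sum = 185+220+250+105+71+184+31+162+150 = 1358; mod 256 = 78 → 4e.
Outer hash (recomputed tag): sum = 211+182+144+3+45+78 = 663; mod 256 = 151 → 97.
Recomputed tag = 97; claimed = e0 → mismatch.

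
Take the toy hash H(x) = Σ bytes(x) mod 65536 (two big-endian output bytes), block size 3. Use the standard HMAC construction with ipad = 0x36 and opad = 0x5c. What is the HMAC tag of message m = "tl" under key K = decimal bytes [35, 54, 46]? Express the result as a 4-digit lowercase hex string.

0169

Key decimal bytes [35, 54, 46] = 23 36 2e is exactly B = 3 bytes: K' = 23 36 2e.
K' ⊕ ipad = 15 00 18.  K' ⊕ opad = 7f 6a 72.
Inner input = (K'⊕ipad) ∥ m = 15 00 18 ∥ 74 6c.
Inner hash: sum = 21+0+24+116+108 = 269 → 01 0d.
Outer input = (K'⊕opad) ∥ inner = 7f 6a 72 ∥ 01 0d.
Outer hash (tag): sum = 127+106+114+1+13 = 361 → 01 69.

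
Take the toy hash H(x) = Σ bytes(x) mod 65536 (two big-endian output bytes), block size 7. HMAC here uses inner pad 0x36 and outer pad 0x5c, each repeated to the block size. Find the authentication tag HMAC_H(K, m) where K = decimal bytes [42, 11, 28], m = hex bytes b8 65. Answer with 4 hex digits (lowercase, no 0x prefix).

Key decimal bytes [42, 11, 28] = 2a 0b 1c is 3 bytes ≤ B = 7; zero-pad to 7 bytes: K' = 2a 0b 1c 00 00 00 00.
K' ⊕ ipad = 1c 3d 2a 36 36 36 36.  K' ⊕ opad = 76 57 40 5c 5c 5c 5c.
Inner input = (K'⊕ipad) ∥ m = 1c 3d 2a 36 36 36 36 ∥ b8 65.
Inner hash: sum = 28+61+42+54+54+54+54+184+101 = 632 → 02 78.
Outer input = (K'⊕opad) ∥ inner = 76 57 40 5c 5c 5c 5c ∥ 02 78.
Outer hash (tag): sum = 118+87+64+92+92+92+92+2+120 = 759 → 02 f7.

02f7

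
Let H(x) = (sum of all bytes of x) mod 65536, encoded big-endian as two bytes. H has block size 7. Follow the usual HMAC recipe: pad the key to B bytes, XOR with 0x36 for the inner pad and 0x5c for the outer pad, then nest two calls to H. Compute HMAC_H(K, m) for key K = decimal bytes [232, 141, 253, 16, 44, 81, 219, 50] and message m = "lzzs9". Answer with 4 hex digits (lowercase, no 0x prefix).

02fd

Key decimal bytes [232, 141, 253, 16, 44, 81, 219, 50] = e8 8d fd 10 2c 51 db 32 is 8 bytes > B = 7, so hash it first: H(key) = 04 0c, then zero-pad to 7 bytes: K' = 04 0c 00 00 00 00 00.
K' ⊕ ipad = 32 3a 36 36 36 36 36.  K' ⊕ opad = 58 50 5c 5c 5c 5c 5c.
Inner input = (K'⊕ipad) ∥ m = 32 3a 36 36 36 36 36 ∥ 6c 7a 7a 73 39.
Inner hash: sum = 50+58+54+54+54+54+54+108+122+122+115+57 = 902 → 03 86.
Outer input = (K'⊕opad) ∥ inner = 58 50 5c 5c 5c 5c 5c ∥ 03 86.
Outer hash (tag): sum = 88+80+92+92+92+92+92+3+134 = 765 → 02 fd.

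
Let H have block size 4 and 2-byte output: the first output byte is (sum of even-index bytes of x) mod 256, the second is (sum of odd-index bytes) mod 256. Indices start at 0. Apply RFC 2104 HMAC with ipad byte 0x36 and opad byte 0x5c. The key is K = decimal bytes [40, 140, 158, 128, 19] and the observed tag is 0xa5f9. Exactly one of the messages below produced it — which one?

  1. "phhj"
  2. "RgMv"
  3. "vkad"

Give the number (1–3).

2

Key decimal bytes [40, 140, 158, 128, 19] = 28 8c 9e 80 13 is 5 bytes > B = 4, so hash it first: H(key) = d9 0c, then zero-pad to 4 bytes: K' = d9 0c 00 00.
K' ⊕ ipad = ef 3a 36 36; K' ⊕ opad = 85 50 5c 5c.
m1: inner = H(ef 3a 36 36 70 68 68 6a) = fd 42; tag = H(85 50 5c 5c fd 42) = deee
m2: inner = H(ef 3a 36 36 52 67 4d 76) = c4 4d; tag = H(85 50 5c 5c c4 4d) = a5f9 ← matches
m3: inner = H(ef 3a 36 36 76 6b 61 64) = fc 3f; tag = H(85 50 5c 5c fc 3f) = ddeb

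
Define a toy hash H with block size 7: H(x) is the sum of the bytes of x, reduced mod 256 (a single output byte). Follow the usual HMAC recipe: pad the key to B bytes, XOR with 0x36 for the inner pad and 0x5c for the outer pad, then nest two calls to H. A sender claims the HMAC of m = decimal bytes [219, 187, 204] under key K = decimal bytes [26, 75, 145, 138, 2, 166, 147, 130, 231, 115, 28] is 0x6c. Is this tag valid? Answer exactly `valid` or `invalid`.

invalid

Key decimal bytes [26, 75, 145, 138, 2, 166, 147, 130, 231, 115, 28] = 1a 4b 91 8a 02 a6 93 82 e7 73 1c is 11 bytes > B = 7, so hash it first: H(key) = b3, then zero-pad to 7 bytes: K' = b3 00 00 00 00 00 00.
K' ⊕ ipad = 85 36 36 36 36 36 36; K' ⊕ opad = ef 5c 5c 5c 5c 5c 5c.
Inner hash: sum = 133+54+54+54+54+54+54+219+187+204 = 1067; mod 256 = 43 → 2b.
Outer hash (recomputed tag): sum = 239+92+92+92+92+92+92+43 = 834; mod 256 = 66 → 42.
Recomputed tag = 42; claimed = 6c → mismatch.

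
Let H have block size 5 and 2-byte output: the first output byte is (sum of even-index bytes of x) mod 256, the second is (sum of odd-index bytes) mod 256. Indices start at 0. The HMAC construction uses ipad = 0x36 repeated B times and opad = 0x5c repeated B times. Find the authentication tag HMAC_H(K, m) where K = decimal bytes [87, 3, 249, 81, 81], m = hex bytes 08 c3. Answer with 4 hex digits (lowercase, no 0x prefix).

61c6

Key decimal bytes [87, 3, 249, 81, 81] = 57 03 f9 51 51 is exactly B = 5 bytes: K' = 57 03 f9 51 51.
K' ⊕ ipad = 61 35 cf 67 67.  K' ⊕ opad = 0b 5f a5 0d 0d.
Inner input = (K'⊕ipad) ∥ m = 61 35 cf 67 67 ∥ 08 c3.
Inner hash: even-index sum = 602 mod 256 = 90; odd-index sum = 164 mod 256 = 164 → 5a a4.
Outer input = (K'⊕opad) ∥ inner = 0b 5f a5 0d 0d ∥ 5a a4.
Outer hash (tag): even-index sum = 353 mod 256 = 97; odd-index sum = 198 mod 256 = 198 → 61 c6.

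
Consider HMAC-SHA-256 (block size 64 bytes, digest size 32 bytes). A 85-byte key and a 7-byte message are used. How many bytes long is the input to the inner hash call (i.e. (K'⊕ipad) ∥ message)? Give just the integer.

71

Key is 85 > 64 bytes, so it is hashed to 32 bytes then zero-padded to 64: |K'| = 64.
Inner input = (K'⊕ipad) ∥ m → 64 + 7 = 71 bytes.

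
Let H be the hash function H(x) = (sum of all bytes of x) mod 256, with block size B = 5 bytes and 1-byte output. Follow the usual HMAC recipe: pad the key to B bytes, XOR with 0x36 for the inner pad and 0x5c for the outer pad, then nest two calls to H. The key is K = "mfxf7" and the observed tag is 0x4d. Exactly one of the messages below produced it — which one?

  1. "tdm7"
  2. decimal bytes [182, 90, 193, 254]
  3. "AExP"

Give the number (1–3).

2

Key "mfxf7" = 6d 66 78 66 37 is exactly B = 5 bytes: K' = 6d 66 78 66 37.
K' ⊕ ipad = 5b 50 4e 50 01; K' ⊕ opad = 31 3a 24 3a 6b.
m1: inner = H(5b 50 4e 50 01 74 64 6d 37) = c6; tag = H(31 3a 24 3a 6b c6) = fa
m2: inner = H(5b 50 4e 50 01 b6 5a c1 fe) = 19; tag = H(31 3a 24 3a 6b 19) = 4d ← matches
m3: inner = H(5b 50 4e 50 01 41 45 78 50) = 98; tag = H(31 3a 24 3a 6b 98) = cc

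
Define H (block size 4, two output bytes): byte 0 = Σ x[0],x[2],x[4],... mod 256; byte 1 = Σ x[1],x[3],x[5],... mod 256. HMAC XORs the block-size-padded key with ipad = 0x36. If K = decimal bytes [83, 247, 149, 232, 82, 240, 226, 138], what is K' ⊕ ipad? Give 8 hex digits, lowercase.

Key decimal bytes [83, 247, 149, 232, 82, 240, 226, 138] = 53 f7 95 e8 52 f0 e2 8a is 8 bytes > B = 4, so hash it first: H(key) = 1c 59, then zero-pad to 4 bytes: K' = 1c 59 00 00.
XOR each byte with 0x36: 1c⊕36=2a, 59⊕36=6f, 00⊕36=36, 00⊕36=36.

2a6f3636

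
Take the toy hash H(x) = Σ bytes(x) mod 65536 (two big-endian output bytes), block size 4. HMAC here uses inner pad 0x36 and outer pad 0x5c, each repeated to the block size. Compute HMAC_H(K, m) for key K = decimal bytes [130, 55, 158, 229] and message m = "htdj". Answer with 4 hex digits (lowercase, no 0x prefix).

03a1

Key decimal bytes [130, 55, 158, 229] = 82 37 9e e5 is exactly B = 4 bytes: K' = 82 37 9e e5.
K' ⊕ ipad = b4 01 a8 d3.  K' ⊕ opad = de 6b c2 b9.
Inner input = (K'⊕ipad) ∥ m = b4 01 a8 d3 ∥ 68 74 64 6a.
Inner hash: sum = 180+1+168+211+104+116+100+106 = 986 → 03 da.
Outer input = (K'⊕opad) ∥ inner = de 6b c2 b9 ∥ 03 da.
Outer hash (tag): sum = 222+107+194+185+3+218 = 929 → 03 a1.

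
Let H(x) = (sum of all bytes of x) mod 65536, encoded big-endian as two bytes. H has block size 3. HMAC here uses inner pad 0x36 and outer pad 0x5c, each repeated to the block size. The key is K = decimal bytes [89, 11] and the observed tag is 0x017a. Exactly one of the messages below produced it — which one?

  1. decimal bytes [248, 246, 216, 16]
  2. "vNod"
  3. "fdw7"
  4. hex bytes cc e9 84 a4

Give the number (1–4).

4

Key decimal bytes [89, 11] = 59 0b is 2 bytes ≤ B = 3; zero-pad to 3 bytes: K' = 59 0b 00.
K' ⊕ ipad = 6f 3d 36; K' ⊕ opad = 05 57 5c.
m1: inner = H(6f 3d 36 f8 f6 d8 10) = 03 b8; tag = H(05 57 5c 03 b8) = 0173
m2: inner = H(6f 3d 36 76 4e 6f 64) = 02 79; tag = H(05 57 5c 02 79) = 0133
m3: inner = H(6f 3d 36 66 64 77 37) = 02 5a; tag = H(05 57 5c 02 5a) = 0114
m4: inner = H(6f 3d 36 cc e9 84 a4) = 03 bf; tag = H(05 57 5c 03 bf) = 017a ← matches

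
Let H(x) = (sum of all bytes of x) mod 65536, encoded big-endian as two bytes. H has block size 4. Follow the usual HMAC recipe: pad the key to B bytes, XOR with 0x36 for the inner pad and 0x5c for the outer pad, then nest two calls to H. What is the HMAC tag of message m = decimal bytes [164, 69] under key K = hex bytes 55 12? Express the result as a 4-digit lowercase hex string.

01ec

Key hex bytes 55 12 is 2 bytes ≤ B = 4; zero-pad to 4 bytes: K' = 55 12 00 00.
K' ⊕ ipad = 63 24 36 36.  K' ⊕ opad = 09 4e 5c 5c.
Inner input = (K'⊕ipad) ∥ m = 63 24 36 36 ∥ a4 45.
Inner hash: sum = 99+36+54+54+164+69 = 476 → 01 dc.
Outer input = (K'⊕opad) ∥ inner = 09 4e 5c 5c ∥ 01 dc.
Outer hash (tag): sum = 9+78+92+92+1+220 = 492 → 01 ec.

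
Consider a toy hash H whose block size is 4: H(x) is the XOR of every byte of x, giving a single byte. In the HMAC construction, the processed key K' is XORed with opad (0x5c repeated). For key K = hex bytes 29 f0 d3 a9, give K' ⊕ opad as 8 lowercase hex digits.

Key hex bytes 29 f0 d3 a9 is exactly B = 4 bytes: K' = 29 f0 d3 a9.
XOR each byte with 0x5c: 29⊕5c=75, f0⊕5c=ac, d3⊕5c=8f, a9⊕5c=f5.

75ac8ff5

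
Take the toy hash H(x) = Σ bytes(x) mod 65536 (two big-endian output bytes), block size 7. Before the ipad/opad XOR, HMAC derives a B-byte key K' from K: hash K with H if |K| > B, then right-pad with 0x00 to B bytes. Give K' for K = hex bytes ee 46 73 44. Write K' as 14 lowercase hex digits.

Key hex bytes ee 46 73 44 is 4 bytes ≤ B = 7; zero-pad to 7 bytes: K' = ee 46 73 44 00 00 00.

ee467344000000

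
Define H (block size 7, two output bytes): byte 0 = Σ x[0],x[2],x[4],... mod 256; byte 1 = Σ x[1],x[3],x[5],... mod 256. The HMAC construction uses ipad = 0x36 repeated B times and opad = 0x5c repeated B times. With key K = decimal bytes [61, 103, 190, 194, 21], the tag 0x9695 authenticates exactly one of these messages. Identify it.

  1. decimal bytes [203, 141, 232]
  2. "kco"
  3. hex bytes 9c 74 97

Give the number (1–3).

3

Key decimal bytes [61, 103, 190, 194, 21] = 3d 67 be c2 15 is 5 bytes ≤ B = 7; zero-pad to 7 bytes: K' = 3d 67 be c2 15 00 00.
K' ⊕ ipad = 0b 51 88 f4 23 36 36; K' ⊕ opad = 61 3b e2 9e 49 5c 5c.
m1: inner = H(0b 51 88 f4 23 36 36 cb 8d e8) = 79 2e; tag = H(61 3b e2 9e 49 5c 5c 79 2e) = 16ae
m2: inner = H(0b 51 88 f4 23 36 36 6b 63 6f) = 4f 55; tag = H(61 3b e2 9e 49 5c 5c 4f 55) = 3d84
m3: inner = H(0b 51 88 f4 23 36 36 9c 74 97) = 60 ae; tag = H(61 3b e2 9e 49 5c 5c 60 ae) = 9695 ← matches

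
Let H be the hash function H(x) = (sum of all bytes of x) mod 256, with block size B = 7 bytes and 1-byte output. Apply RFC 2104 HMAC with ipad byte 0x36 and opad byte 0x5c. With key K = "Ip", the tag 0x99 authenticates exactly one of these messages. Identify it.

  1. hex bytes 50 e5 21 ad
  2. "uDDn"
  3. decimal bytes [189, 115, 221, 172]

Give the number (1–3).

3

Key "Ip" = 49 70 is 2 bytes ≤ B = 7; zero-pad to 7 bytes: K' = 49 70 00 00 00 00 00.
K' ⊕ ipad = 7f 46 36 36 36 36 36; K' ⊕ opad = 15 2c 5c 5c 5c 5c 5c.
m1: inner = H(7f 46 36 36 36 36 36 50 e5 21 ad) = d6; tag = H(15 2c 5c 5c 5c 5c 5c d6) = e3
m2: inner = H(7f 46 36 36 36 36 36 75 44 44 6e) = 3e; tag = H(15 2c 5c 5c 5c 5c 5c 3e) = 4b
m3: inner = H(7f 46 36 36 36 36 36 bd 73 dd ac) = 8c; tag = H(15 2c 5c 5c 5c 5c 5c 8c) = 99 ← matches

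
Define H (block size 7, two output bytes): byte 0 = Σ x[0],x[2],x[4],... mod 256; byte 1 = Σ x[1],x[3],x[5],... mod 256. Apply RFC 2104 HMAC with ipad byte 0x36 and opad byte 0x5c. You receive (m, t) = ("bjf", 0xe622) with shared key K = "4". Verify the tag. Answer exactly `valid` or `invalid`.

valid

Key "4" = 34 is 1 byte ≤ B = 7; zero-pad to 7 bytes: K' = 34 00 00 00 00 00 00.
K' ⊕ ipad = 02 36 36 36 36 36 36; K' ⊕ opad = 68 5c 5c 5c 5c 5c 5c.
Inner hash: even-index sum = 270 mod 256 = 14; odd-index sum = 362 mod 256 = 106 → 0e 6a.
Outer hash (recomputed tag): even-index sum = 486 mod 256 = 230; odd-index sum = 290 mod 256 = 34 → e6 22.
Recomputed tag = e622; claimed = e622 → match.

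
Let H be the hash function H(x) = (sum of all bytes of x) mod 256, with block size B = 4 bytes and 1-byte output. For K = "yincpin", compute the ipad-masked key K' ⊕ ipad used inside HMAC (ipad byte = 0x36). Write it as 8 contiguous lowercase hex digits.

cc363636

Key "yincpin" = 79 69 6e 63 70 69 6e is 7 bytes > B = 4, so hash it first: H(key) = fa, then zero-pad to 4 bytes: K' = fa 00 00 00.
XOR each byte with 0x36: fa⊕36=cc, 00⊕36=36, 00⊕36=36, 00⊕36=36.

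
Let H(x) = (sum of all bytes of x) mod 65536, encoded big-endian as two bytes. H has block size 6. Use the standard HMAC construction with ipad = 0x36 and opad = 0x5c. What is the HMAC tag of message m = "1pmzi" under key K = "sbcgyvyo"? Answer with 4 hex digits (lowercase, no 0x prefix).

Key "sbcgyvyo" = 73 62 63 67 79 76 79 6f is 8 bytes > B = 6, so hash it first: H(key) = 03 76, then zero-pad to 6 bytes: K' = 03 76 00 00 00 00.
K' ⊕ ipad = 35 40 36 36 36 36.  K' ⊕ opad = 5f 2a 5c 5c 5c 5c.
Inner input = (K'⊕ipad) ∥ m = 35 40 36 36 36 36 ∥ 31 70 6d 7a 69.
Inner hash: sum = 53+64+54+54+54+54+49+112+109+122+105 = 830 → 03 3e.
Outer input = (K'⊕opad) ∥ inner = 5f 2a 5c 5c 5c 5c ∥ 03 3e.
Outer hash (tag): sum = 95+42+92+92+92+92+3+62 = 570 → 02 3a.

023a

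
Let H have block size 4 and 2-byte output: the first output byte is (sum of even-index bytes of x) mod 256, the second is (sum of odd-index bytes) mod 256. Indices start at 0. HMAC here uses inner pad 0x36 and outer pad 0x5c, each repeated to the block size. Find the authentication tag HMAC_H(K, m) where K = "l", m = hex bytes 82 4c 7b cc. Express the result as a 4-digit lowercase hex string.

Key "l" = 6c is 1 byte ≤ B = 4; zero-pad to 4 bytes: K' = 6c 00 00 00.
K' ⊕ ipad = 5a 36 36 36.  K' ⊕ opad = 30 5c 5c 5c.
Inner input = (K'⊕ipad) ∥ m = 5a 36 36 36 ∥ 82 4c 7b cc.
Inner hash: even-index sum = 397 mod 256 = 141; odd-index sum = 388 mod 256 = 132 → 8d 84.
Outer input = (K'⊕opad) ∥ inner = 30 5c 5c 5c ∥ 8d 84.
Outer hash (tag): even-index sum = 281 mod 256 = 25; odd-index sum = 316 mod 256 = 60 → 19 3c.

193c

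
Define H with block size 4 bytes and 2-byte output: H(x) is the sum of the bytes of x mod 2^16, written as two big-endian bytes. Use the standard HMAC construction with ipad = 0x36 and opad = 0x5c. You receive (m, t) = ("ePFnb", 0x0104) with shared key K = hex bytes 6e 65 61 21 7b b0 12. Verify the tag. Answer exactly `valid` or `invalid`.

Key hex bytes 6e 65 61 21 7b b0 12 is 7 bytes > B = 4, so hash it first: H(key) = 02 92, then zero-pad to 4 bytes: K' = 02 92 00 00.
K' ⊕ ipad = 34 a4 36 36; K' ⊕ opad = 5e ce 5c 5c.
Inner hash: sum = 52+164+54+54+101+80+70+110+98 = 783 → 03 0f.
Outer hash (recomputed tag): sum = 94+206+92+92+3+15 = 502 → 01 f6.
Recomputed tag = 01f6; claimed = 0104 → mismatch.

invalid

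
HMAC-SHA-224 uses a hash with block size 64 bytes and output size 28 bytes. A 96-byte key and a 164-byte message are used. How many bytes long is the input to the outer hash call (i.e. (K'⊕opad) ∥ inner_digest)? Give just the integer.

92

Key is 96 > 64 bytes, so it is hashed to 28 bytes then zero-padded to 64: |K'| = 64.
Outer input = (K'⊕opad) ∥ H(inner) → 64 + 28 = 92 bytes.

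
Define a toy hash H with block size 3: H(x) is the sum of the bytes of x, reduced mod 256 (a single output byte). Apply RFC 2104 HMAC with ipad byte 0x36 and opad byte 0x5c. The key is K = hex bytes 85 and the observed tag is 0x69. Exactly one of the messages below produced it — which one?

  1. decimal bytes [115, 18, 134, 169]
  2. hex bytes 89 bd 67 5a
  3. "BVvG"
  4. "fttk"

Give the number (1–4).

4

Key hex bytes 85 is 1 byte ≤ B = 3; zero-pad to 3 bytes: K' = 85 00 00.
K' ⊕ ipad = b3 36 36; K' ⊕ opad = d9 5c 5c.
m1: inner = H(b3 36 36 73 12 86 a9) = d3; tag = H(d9 5c 5c d3) = 64
m2: inner = H(b3 36 36 89 bd 67 5a) = 26; tag = H(d9 5c 5c 26) = b7
m3: inner = H(b3 36 36 42 56 76 47) = 74; tag = H(d9 5c 5c 74) = 05
m4: inner = H(b3 36 36 66 74 74 6b) = d8; tag = H(d9 5c 5c d8) = 69 ← matches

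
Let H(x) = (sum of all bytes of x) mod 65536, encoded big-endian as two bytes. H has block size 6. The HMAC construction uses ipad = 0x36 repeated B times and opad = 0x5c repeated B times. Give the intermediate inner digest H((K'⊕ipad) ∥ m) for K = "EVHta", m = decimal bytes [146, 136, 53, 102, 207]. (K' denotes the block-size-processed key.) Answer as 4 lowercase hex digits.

Key "EVHta" = 45 56 48 74 61 is 5 bytes ≤ B = 6; zero-pad to 6 bytes: K' = 45 56 48 74 61 00.
K' ⊕ ipad = 73 60 7e 42 57 36.
Inner input = 73 60 7e 42 57 36 ∥ 92 88 35 66 cf.
Inner hash: sum = 115+96+126+66+87+54+146+136+53+102+207 = 1188 → 04 a4.

04a4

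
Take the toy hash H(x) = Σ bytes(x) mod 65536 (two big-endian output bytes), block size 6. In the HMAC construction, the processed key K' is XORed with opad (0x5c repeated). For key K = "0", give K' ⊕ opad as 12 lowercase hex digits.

6c5c5c5c5c5c

Key "0" = 30 is 1 byte ≤ B = 6; zero-pad to 6 bytes: K' = 30 00 00 00 00 00.
XOR each byte with 0x5c: 30⊕5c=6c, 00⊕5c=5c, 00⊕5c=5c, 00⊕5c=5c, 00⊕5c=5c, 00⊕5c=5c.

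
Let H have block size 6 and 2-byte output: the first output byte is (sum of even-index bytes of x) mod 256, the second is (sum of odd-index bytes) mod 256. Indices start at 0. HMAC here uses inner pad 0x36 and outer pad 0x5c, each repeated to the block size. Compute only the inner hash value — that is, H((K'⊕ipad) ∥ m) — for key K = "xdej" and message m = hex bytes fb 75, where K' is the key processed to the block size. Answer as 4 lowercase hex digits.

d259

Key "xdej" = 78 64 65 6a is 4 bytes ≤ B = 6; zero-pad to 6 bytes: K' = 78 64 65 6a 00 00.
K' ⊕ ipad = 4e 52 53 5c 36 36.
Inner input = 4e 52 53 5c 36 36 ∥ fb 75.
Inner hash: even-index sum = 466 mod 256 = 210; odd-index sum = 345 mod 256 = 89 → d2 59.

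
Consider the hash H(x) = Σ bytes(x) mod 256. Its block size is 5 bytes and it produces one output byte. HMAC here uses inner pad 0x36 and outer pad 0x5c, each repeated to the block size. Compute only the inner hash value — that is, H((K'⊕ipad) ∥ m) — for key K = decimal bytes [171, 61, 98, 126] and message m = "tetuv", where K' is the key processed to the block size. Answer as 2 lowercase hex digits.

b2

Key decimal bytes [171, 61, 98, 126] = ab 3d 62 7e is 4 bytes ≤ B = 5; zero-pad to 5 bytes: K' = ab 3d 62 7e 00.
K' ⊕ ipad = 9d 0b 54 48 36.
Inner input = 9d 0b 54 48 36 ∥ 74 65 74 75 76.
Inner hash: sum = 157+11+84+72+54+116+101+116+117+118 = 946; mod 256 = 178 → b2.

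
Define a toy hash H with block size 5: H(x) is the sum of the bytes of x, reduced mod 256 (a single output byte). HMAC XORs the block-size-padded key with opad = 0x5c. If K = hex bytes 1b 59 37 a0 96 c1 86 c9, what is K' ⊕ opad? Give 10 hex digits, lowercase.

ad5c5c5c5c

Key hex bytes 1b 59 37 a0 96 c1 86 c9 is 8 bytes > B = 5, so hash it first: H(key) = f1, then zero-pad to 5 bytes: K' = f1 00 00 00 00.
XOR each byte with 0x5c: f1⊕5c=ad, 00⊕5c=5c, 00⊕5c=5c, 00⊕5c=5c, 00⊕5c=5c.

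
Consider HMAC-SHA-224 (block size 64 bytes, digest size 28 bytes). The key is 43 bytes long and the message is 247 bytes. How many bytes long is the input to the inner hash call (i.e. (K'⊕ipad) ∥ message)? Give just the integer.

311

Key is 43 ≤ 64 bytes, zero-padded: |K'| = 64.
Inner input = (K'⊕ipad) ∥ m → 64 + 247 = 311 bytes.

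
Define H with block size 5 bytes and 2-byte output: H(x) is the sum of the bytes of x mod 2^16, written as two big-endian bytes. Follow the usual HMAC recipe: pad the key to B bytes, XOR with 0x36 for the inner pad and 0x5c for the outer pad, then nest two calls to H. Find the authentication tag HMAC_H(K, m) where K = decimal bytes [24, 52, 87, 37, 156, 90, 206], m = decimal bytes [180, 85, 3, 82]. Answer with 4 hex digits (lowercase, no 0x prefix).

Key decimal bytes [24, 52, 87, 37, 156, 90, 206] = 18 34 57 25 9c 5a ce is 7 bytes > B = 5, so hash it first: H(key) = 02 8c, then zero-pad to 5 bytes: K' = 02 8c 00 00 00.
K' ⊕ ipad = 34 ba 36 36 36.  K' ⊕ opad = 5e d0 5c 5c 5c.
Inner input = (K'⊕ipad) ∥ m = 34 ba 36 36 36 ∥ b4 55 03 52.
Inner hash: sum = 52+186+54+54+54+180+85+3+82 = 750 → 02 ee.
Outer input = (K'⊕opad) ∥ inner = 5e d0 5c 5c 5c ∥ 02 ee.
Outer hash (tag): sum = 94+208+92+92+92+2+238 = 818 → 03 32.

0332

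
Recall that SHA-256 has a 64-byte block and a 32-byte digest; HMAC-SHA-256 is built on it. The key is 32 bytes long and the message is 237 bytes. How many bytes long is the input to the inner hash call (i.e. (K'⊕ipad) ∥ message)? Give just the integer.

Key is 32 ≤ 64 bytes, zero-padded: |K'| = 64.
Inner input = (K'⊕ipad) ∥ m → 64 + 237 = 301 bytes.

301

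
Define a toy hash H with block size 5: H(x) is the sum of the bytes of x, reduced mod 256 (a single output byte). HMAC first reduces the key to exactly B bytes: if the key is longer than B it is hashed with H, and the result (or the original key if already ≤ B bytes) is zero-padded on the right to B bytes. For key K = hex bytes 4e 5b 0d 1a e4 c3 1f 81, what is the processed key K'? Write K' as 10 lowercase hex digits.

|K| = 8 > B = 5, so first hash the key.
H(K): sum = 78+91+13+26+228+195+31+129 = 791; mod 256 = 23 → 17.
Zero-pad H(K) = 17 to 5 bytes: K' = 17 00 00 00 00.

1700000000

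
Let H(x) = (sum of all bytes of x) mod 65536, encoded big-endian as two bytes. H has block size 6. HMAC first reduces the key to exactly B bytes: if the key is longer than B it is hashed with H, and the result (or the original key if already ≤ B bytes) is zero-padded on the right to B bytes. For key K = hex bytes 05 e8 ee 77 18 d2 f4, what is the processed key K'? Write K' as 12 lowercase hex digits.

|K| = 7 > B = 6, so first hash the key.
H(K): sum = 5+232+238+119+24+210+244 = 1072 → 04 30.
Zero-pad H(K) = 04 30 to 6 bytes: K' = 04 30 00 00 00 00.

043000000000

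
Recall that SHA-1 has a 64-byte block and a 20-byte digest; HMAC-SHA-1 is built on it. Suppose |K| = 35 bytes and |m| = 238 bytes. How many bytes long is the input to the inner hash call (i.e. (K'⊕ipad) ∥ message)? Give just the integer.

302

Key is 35 ≤ 64 bytes, zero-padded: |K'| = 64.
Inner input = (K'⊕ipad) ∥ m → 64 + 238 = 302 bytes.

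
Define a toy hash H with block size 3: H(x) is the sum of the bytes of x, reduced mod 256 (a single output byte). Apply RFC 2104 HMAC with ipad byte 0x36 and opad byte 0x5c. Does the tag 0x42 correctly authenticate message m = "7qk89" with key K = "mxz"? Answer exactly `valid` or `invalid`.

Key "mxz" = 6d 78 7a is exactly B = 3 bytes: K' = 6d 78 7a.
K' ⊕ ipad = 5b 4e 4c; K' ⊕ opad = 31 24 26.
Inner hash: sum = 91+78+76+55+113+107+56+57 = 633; mod 256 = 121 → 79.
Outer hash (recomputed tag): sum = 49+36+38+121 = 244 → f4.
Recomputed tag = f4; claimed = 42 → mismatch.

invalid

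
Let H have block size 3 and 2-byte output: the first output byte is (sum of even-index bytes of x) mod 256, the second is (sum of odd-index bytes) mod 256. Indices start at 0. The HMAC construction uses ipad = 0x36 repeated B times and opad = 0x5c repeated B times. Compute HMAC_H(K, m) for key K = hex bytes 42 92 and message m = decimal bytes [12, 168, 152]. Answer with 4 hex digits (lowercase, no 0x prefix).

c220

Key hex bytes 42 92 is 2 bytes ≤ B = 3; zero-pad to 3 bytes: K' = 42 92 00.
K' ⊕ ipad = 74 a4 36.  K' ⊕ opad = 1e ce 5c.
Inner input = (K'⊕ipad) ∥ m = 74 a4 36 ∥ 0c a8 98.
Inner hash: even-index sum = 338 mod 256 = 82; odd-index sum = 328 mod 256 = 72 → 52 48.
Outer input = (K'⊕opad) ∥ inner = 1e ce 5c ∥ 52 48.
Outer hash (tag): even-index sum = 194 mod 256 = 194; odd-index sum = 288 mod 256 = 32 → c2 20.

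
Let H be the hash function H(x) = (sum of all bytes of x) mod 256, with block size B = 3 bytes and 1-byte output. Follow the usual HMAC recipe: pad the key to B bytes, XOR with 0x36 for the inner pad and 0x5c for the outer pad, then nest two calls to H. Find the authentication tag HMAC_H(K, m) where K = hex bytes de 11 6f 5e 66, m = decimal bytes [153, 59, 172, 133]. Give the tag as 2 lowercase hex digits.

Key hex bytes de 11 6f 5e 66 is 5 bytes > B = 3, so hash it first: H(key) = 22, then zero-pad to 3 bytes: K' = 22 00 00.
K' ⊕ ipad = 14 36 36.  K' ⊕ opad = 7e 5c 5c.
Inner input = (K'⊕ipad) ∥ m = 14 36 36 ∥ 99 3b ac 85.
Inner hash: sum = 20+54+54+153+59+172+133 = 645; mod 256 = 133 → 85.
Outer input = (K'⊕opad) ∥ inner = 7e 5c 5c ∥ 85.
Outer hash (tag): sum = 126+92+92+133 = 443; mod 256 = 187 → bb.

bb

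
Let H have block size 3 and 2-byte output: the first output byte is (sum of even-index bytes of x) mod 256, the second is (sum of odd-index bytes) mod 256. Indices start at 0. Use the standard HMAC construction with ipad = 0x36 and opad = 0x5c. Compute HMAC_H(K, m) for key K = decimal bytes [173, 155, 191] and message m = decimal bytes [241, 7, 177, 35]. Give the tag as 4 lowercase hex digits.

2315

Key decimal bytes [173, 155, 191] = ad 9b bf is exactly B = 3 bytes: K' = ad 9b bf.
K' ⊕ ipad = 9b ad 89.  K' ⊕ opad = f1 c7 e3.
Inner input = (K'⊕ipad) ∥ m = 9b ad 89 ∥ f1 07 b1 23.
Inner hash: even-index sum = 334 mod 256 = 78; odd-index sum = 591 mod 256 = 79 → 4e 4f.
Outer input = (K'⊕opad) ∥ inner = f1 c7 e3 ∥ 4e 4f.
Outer hash (tag): even-index sum = 547 mod 256 = 35; odd-index sum = 277 mod 256 = 21 → 23 15.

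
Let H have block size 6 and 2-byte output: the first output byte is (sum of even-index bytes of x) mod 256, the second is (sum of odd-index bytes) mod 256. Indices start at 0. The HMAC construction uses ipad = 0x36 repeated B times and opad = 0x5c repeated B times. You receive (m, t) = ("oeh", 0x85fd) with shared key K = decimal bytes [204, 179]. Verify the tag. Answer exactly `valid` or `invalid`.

Key decimal bytes [204, 179] = cc b3 is 2 bytes ≤ B = 6; zero-pad to 6 bytes: K' = cc b3 00 00 00 00.
K' ⊕ ipad = fa 85 36 36 36 36; K' ⊕ opad = 90 ef 5c 5c 5c 5c.
Inner hash: even-index sum = 573 mod 256 = 61; odd-index sum = 342 mod 256 = 86 → 3d 56.
Outer hash (recomputed tag): even-index sum = 389 mod 256 = 133; odd-index sum = 509 mod 256 = 253 → 85 fd.
Recomputed tag = 85fd; claimed = 85fd → match.

valid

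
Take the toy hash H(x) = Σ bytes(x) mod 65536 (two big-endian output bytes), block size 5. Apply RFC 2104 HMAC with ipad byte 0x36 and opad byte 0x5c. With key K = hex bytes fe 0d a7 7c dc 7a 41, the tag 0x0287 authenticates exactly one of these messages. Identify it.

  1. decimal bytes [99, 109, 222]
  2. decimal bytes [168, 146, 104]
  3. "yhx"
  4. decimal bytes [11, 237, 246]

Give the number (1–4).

Key hex bytes fe 0d a7 7c dc 7a 41 is 7 bytes > B = 5, so hash it first: H(key) = 03 c5, then zero-pad to 5 bytes: K' = 03 c5 00 00 00.
K' ⊕ ipad = 35 f3 36 36 36; K' ⊕ opad = 5f 99 5c 5c 5c.
m1: inner = H(35 f3 36 36 36 63 6d de) = 03 78; tag = H(5f 99 5c 5c 5c 03 78) = 0287 ← matches
m2: inner = H(35 f3 36 36 36 a8 92 68) = 03 6c; tag = H(5f 99 5c 5c 5c 03 6c) = 027b
m3: inner = H(35 f3 36 36 36 79 68 78) = 03 23; tag = H(5f 99 5c 5c 5c 03 23) = 0232
m4: inner = H(35 f3 36 36 36 0b ed f6) = 03 b8; tag = H(5f 99 5c 5c 5c 03 b8) = 02c7

1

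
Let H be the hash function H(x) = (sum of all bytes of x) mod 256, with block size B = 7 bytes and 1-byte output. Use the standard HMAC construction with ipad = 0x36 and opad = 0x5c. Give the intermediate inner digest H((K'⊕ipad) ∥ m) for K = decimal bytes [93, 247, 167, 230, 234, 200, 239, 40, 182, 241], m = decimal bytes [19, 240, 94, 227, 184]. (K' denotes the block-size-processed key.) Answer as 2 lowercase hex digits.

a7

Key decimal bytes [93, 247, 167, 230, 234, 200, 239, 40, 182, 241] = 5d f7 a7 e6 ea c8 ef 28 b6 f1 is 10 bytes > B = 7, so hash it first: H(key) = 51, then zero-pad to 7 bytes: K' = 51 00 00 00 00 00 00.
K' ⊕ ipad = 67 36 36 36 36 36 36.
Inner input = 67 36 36 36 36 36 36 ∥ 13 f0 5e e3 b8.
Inner hash: sum = 103+54+54+54+54+54+54+19+240+94+227+184 = 1191; mod 256 = 167 → a7.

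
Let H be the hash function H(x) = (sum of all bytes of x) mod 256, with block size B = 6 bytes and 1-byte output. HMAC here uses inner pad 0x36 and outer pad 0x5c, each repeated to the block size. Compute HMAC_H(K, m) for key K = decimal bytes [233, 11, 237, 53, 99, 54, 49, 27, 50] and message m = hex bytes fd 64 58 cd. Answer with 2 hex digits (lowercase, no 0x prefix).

Key decimal bytes [233, 11, 237, 53, 99, 54, 49, 27, 50] = e9 0b ed 35 63 36 31 1b 32 is 9 bytes > B = 6, so hash it first: H(key) = 2d, then zero-pad to 6 bytes: K' = 2d 00 00 00 00 00.
K' ⊕ ipad = 1b 36 36 36 36 36.  K' ⊕ opad = 71 5c 5c 5c 5c 5c.
Inner input = (K'⊕ipad) ∥ m = 1b 36 36 36 36 36 ∥ fd 64 58 cd.
Inner hash: sum = 27+54+54+54+54+54+253+100+88+205 = 943; mod 256 = 175 → af.
Outer input = (K'⊕opad) ∥ inner = 71 5c 5c 5c 5c 5c ∥ af.
Outer hash (tag): sum = 113+92+92+92+92+92+175 = 748; mod 256 = 236 → ec.

ec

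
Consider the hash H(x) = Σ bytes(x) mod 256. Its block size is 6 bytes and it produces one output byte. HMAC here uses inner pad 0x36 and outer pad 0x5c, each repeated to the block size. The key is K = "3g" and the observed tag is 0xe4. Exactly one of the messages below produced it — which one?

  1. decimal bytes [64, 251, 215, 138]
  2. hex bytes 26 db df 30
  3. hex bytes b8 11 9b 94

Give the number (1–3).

Key "3g" = 33 67 is 2 bytes ≤ B = 6; zero-pad to 6 bytes: K' = 33 67 00 00 00 00.
K' ⊕ ipad = 05 51 36 36 36 36; K' ⊕ opad = 6f 3b 5c 5c 5c 5c.
m1: inner = H(05 51 36 36 36 36 40 fb d7 8a) = ca; tag = H(6f 3b 5c 5c 5c 5c ca) = e4 ← matches
m2: inner = H(05 51 36 36 36 36 26 db df 30) = 3e; tag = H(6f 3b 5c 5c 5c 5c 3e) = 58
m3: inner = H(05 51 36 36 36 36 b8 11 9b 94) = 26; tag = H(6f 3b 5c 5c 5c 5c 26) = 40

1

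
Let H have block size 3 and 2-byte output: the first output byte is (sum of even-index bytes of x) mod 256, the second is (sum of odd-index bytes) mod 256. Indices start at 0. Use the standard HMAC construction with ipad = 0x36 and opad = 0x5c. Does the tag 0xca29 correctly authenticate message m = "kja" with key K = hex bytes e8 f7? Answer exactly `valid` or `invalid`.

invalid

Key hex bytes e8 f7 is 2 bytes ≤ B = 3; zero-pad to 3 bytes: K' = e8 f7 00.
K' ⊕ ipad = de c1 36; K' ⊕ opad = b4 ab 5c.
Inner hash: even-index sum = 382 mod 256 = 126; odd-index sum = 397 mod 256 = 141 → 7e 8d.
Outer hash (recomputed tag): even-index sum = 413 mod 256 = 157; odd-index sum = 297 mod 256 = 41 → 9d 29.
Recomputed tag = 9d29; claimed = ca29 → mismatch.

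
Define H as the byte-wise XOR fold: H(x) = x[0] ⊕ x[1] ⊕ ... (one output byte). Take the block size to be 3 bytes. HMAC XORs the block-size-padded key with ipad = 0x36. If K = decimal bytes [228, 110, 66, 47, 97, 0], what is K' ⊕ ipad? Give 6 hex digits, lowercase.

b03636

Key decimal bytes [228, 110, 66, 47, 97, 0] = e4 6e 42 2f 61 00 is 6 bytes > B = 3, so hash it first: H(key) = 86, then zero-pad to 3 bytes: K' = 86 00 00.
XOR each byte with 0x36: 86⊕36=b0, 00⊕36=36, 00⊕36=36.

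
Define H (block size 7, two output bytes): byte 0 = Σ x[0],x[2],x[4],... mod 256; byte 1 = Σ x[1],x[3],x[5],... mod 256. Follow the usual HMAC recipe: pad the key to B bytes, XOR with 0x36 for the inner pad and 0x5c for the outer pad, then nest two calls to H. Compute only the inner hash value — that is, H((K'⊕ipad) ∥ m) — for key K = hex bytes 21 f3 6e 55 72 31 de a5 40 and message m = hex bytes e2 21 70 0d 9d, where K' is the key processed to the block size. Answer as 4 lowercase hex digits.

Key hex bytes 21 f3 6e 55 72 31 de a5 40 is 9 bytes > B = 7, so hash it first: H(key) = 1f 1e, then zero-pad to 7 bytes: K' = 1f 1e 00 00 00 00 00.
K' ⊕ ipad = 29 28 36 36 36 36 36.
Inner input = 29 28 36 36 36 36 36 ∥ e2 21 70 0d 9d.
Inner hash: even-index sum = 249 mod 256 = 249; odd-index sum = 643 mod 256 = 131 → f9 83.

f983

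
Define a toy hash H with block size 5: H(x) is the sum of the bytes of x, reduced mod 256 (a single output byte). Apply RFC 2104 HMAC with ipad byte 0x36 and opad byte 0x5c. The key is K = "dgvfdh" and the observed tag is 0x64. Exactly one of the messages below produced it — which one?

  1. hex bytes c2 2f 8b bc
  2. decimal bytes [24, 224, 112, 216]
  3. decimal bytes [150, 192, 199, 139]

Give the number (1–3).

Key "dgvfdh" = 64 67 76 66 64 68 is 6 bytes > B = 5, so hash it first: H(key) = 73, then zero-pad to 5 bytes: K' = 73 00 00 00 00.
K' ⊕ ipad = 45 36 36 36 36; K' ⊕ opad = 2f 5c 5c 5c 5c.
m1: inner = H(45 36 36 36 36 c2 2f 8b bc) = 55; tag = H(2f 5c 5c 5c 5c 55) = f4
m2: inner = H(45 36 36 36 36 18 e0 70 d8) = 5d; tag = H(2f 5c 5c 5c 5c 5d) = fc
m3: inner = H(45 36 36 36 36 96 c0 c7 8b) = c5; tag = H(2f 5c 5c 5c 5c c5) = 64 ← matches

3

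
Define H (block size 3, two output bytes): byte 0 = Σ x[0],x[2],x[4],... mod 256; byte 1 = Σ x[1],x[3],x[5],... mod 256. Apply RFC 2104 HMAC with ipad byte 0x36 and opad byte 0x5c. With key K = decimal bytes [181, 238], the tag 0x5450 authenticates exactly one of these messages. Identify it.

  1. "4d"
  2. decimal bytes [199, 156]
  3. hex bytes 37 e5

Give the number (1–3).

3

Key decimal bytes [181, 238] = b5 ee is 2 bytes ≤ B = 3; zero-pad to 3 bytes: K' = b5 ee 00.
K' ⊕ ipad = 83 d8 36; K' ⊕ opad = e9 b2 5c.
m1: inner = H(83 d8 36 34 64) = 1d 0c; tag = H(e9 b2 5c 1d 0c) = 51cf
m2: inner = H(83 d8 36 c7 9c) = 55 9f; tag = H(e9 b2 5c 55 9f) = e407
m3: inner = H(83 d8 36 37 e5) = 9e 0f; tag = H(e9 b2 5c 9e 0f) = 5450 ← matches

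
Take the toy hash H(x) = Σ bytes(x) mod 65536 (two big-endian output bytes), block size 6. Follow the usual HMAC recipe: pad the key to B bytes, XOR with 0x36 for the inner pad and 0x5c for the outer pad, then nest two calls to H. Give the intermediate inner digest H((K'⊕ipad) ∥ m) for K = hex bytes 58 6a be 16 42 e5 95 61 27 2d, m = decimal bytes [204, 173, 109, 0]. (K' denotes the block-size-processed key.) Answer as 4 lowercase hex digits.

Key hex bytes 58 6a be 16 42 e5 95 61 27 2d is 10 bytes > B = 6, so hash it first: H(key) = 04 07, then zero-pad to 6 bytes: K' = 04 07 00 00 00 00.
K' ⊕ ipad = 32 31 36 36 36 36.
Inner input = 32 31 36 36 36 36 ∥ cc ad 6d 00.
Inner hash: sum = 50+49+54+54+54+54+204+173+109+0 = 801 → 03 21.

0321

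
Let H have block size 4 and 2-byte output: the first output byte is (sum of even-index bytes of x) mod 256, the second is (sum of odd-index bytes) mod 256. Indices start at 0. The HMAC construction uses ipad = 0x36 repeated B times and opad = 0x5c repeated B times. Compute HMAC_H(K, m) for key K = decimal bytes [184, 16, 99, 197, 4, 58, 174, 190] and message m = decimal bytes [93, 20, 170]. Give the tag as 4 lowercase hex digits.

2532

Key decimal bytes [184, 16, 99, 197, 4, 58, 174, 190] = b8 10 63 c5 04 3a ae be is 8 bytes > B = 4, so hash it first: H(key) = cd cd, then zero-pad to 4 bytes: K' = cd cd 00 00.
K' ⊕ ipad = fb fb 36 36.  K' ⊕ opad = 91 91 5c 5c.
Inner input = (K'⊕ipad) ∥ m = fb fb 36 36 ∥ 5d 14 aa.
Inner hash: even-index sum = 568 mod 256 = 56; odd-index sum = 325 mod 256 = 69 → 38 45.
Outer input = (K'⊕opad) ∥ inner = 91 91 5c 5c ∥ 38 45.
Outer hash (tag): even-index sum = 293 mod 256 = 37; odd-index sum = 306 mod 256 = 50 → 25 32.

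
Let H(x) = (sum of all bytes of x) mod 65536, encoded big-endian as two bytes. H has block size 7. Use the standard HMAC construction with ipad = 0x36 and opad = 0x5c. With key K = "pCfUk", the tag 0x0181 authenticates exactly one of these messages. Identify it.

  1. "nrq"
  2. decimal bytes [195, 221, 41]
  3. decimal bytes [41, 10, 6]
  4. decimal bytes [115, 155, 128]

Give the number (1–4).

2

Key "pCfUk" = 70 43 66 55 6b is 5 bytes ≤ B = 7; zero-pad to 7 bytes: K' = 70 43 66 55 6b 00 00.
K' ⊕ ipad = 46 75 50 63 5d 36 36; K' ⊕ opad = 2c 1f 3a 09 37 5c 5c.
m1: inner = H(46 75 50 63 5d 36 36 6e 72 71) = 03 88; tag = H(2c 1f 3a 09 37 5c 5c 03 88) = 0208
m2: inner = H(46 75 50 63 5d 36 36 c3 dd 29) = 04 00; tag = H(2c 1f 3a 09 37 5c 5c 04 00) = 0181 ← matches
m3: inner = H(46 75 50 63 5d 36 36 29 0a 06) = 02 70; tag = H(2c 1f 3a 09 37 5c 5c 02 70) = 01ef
m4: inner = H(46 75 50 63 5d 36 36 73 9b 80) = 03 c5; tag = H(2c 1f 3a 09 37 5c 5c 03 c5) = 0245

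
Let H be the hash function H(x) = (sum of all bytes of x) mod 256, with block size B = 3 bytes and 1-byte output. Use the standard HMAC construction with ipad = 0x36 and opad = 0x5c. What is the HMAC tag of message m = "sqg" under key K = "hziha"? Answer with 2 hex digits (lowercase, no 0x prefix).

d9

Key "hziha" = 68 7a 69 68 61 is 5 bytes > B = 3, so hash it first: H(key) = 14, then zero-pad to 3 bytes: K' = 14 00 00.
K' ⊕ ipad = 22 36 36.  K' ⊕ opad = 48 5c 5c.
Inner input = (K'⊕ipad) ∥ m = 22 36 36 ∥ 73 71 67.
Inner hash: sum = 34+54+54+115+113+103 = 473; mod 256 = 217 → d9.
Outer input = (K'⊕opad) ∥ inner = 48 5c 5c ∥ d9.
Outer hash (tag): sum = 72+92+92+217 = 473; mod 256 = 217 → d9.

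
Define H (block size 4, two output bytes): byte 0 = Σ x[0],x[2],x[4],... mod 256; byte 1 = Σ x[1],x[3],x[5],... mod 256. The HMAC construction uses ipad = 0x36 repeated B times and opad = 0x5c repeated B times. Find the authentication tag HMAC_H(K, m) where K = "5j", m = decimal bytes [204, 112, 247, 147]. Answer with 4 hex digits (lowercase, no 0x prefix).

Key "5j" = 35 6a is 2 bytes ≤ B = 4; zero-pad to 4 bytes: K' = 35 6a 00 00.
K' ⊕ ipad = 03 5c 36 36.  K' ⊕ opad = 69 36 5c 5c.
Inner input = (K'⊕ipad) ∥ m = 03 5c 36 36 ∥ cc 70 f7 93.
Inner hash: even-index sum = 508 mod 256 = 252; odd-index sum = 405 mod 256 = 149 → fc 95.
Outer input = (K'⊕opad) ∥ inner = 69 36 5c 5c ∥ fc 95.
Outer hash (tag): even-index sum = 449 mod 256 = 193; odd-index sum = 295 mod 256 = 39 → c1 27.

c127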